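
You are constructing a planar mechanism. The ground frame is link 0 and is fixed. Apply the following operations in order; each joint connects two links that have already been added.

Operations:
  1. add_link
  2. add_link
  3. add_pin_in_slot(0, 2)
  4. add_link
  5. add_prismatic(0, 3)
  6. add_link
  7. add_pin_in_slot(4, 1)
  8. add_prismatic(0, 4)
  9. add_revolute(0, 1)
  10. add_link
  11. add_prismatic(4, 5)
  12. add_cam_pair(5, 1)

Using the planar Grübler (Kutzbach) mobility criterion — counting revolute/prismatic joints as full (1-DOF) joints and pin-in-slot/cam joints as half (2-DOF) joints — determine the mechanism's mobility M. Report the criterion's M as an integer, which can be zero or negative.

(L,J1,J2)=(1,0,0); link0 fixed
link1: (2,0,0)
link2: (3,0,0)
PS 0-2 [J2]: (3,0,1)
link3: (4,0,1)
P 0-3 [J1]: (4,1,1)
link4: (5,1,1)
PS 4-1 [J2]: (5,1,2)
P 0-4 [J1]: (5,2,2)
R 0-1 [J1]: (5,3,2)
link5: (6,3,2)
P 4-5 [J1]: (6,4,2)
C 5-1 [J2]: (6,4,3)
Grübler: 3·5 − 2·4 − 3 = 4

M = 4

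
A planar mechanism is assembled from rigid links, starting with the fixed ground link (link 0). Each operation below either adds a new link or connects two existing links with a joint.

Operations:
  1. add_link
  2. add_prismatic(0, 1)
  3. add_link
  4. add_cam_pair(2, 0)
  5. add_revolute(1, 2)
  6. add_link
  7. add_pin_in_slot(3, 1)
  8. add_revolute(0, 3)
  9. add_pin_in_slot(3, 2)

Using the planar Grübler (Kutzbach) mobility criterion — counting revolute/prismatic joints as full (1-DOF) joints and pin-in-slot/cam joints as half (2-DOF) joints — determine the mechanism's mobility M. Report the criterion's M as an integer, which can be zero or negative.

M = 0

ground; <1,0,0>
#1 <2,0,0>
P:0↔1 J1 <2,1,0>
#2 <3,1,0>
C:2↔0 J2 <3,1,1>
R:1↔2 J1 <3,2,1>
#3 <4,2,1>
PS:3↔1 J2 <4,2,2>
R:0↔3 J1 <4,3,2>
PS:3↔2 J2 <4,3,3>
3×3 − 2×3 − 1×3 = 0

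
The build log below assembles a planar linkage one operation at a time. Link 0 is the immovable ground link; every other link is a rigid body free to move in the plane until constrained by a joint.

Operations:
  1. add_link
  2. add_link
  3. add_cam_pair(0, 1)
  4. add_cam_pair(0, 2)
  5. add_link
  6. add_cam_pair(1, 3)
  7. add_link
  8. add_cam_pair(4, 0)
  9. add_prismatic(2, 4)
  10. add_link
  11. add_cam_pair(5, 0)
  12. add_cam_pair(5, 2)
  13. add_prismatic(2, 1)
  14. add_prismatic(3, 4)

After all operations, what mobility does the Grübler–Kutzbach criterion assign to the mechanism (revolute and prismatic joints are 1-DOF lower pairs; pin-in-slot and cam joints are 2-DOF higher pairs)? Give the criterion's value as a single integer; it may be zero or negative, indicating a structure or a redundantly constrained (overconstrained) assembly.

ground; <1,0,0>
#1 <2,0,0>
#2 <3,0,0>
C:0↔1 J2 <3,0,1>
C:0↔2 J2 <3,0,2>
#3 <4,0,2>
C:1↔3 J2 <4,0,3>
#4 <5,0,3>
C:4↔0 J2 <5,0,4>
P:2↔4 J1 <5,1,4>
#5 <6,1,4>
C:5↔0 J2 <6,1,5>
C:5↔2 J2 <6,1,6>
P:2↔1 J1 <6,2,6>
P:3↔4 J1 <6,3,6>
3×5 − 2×3 − 1×6 = 3

M = 3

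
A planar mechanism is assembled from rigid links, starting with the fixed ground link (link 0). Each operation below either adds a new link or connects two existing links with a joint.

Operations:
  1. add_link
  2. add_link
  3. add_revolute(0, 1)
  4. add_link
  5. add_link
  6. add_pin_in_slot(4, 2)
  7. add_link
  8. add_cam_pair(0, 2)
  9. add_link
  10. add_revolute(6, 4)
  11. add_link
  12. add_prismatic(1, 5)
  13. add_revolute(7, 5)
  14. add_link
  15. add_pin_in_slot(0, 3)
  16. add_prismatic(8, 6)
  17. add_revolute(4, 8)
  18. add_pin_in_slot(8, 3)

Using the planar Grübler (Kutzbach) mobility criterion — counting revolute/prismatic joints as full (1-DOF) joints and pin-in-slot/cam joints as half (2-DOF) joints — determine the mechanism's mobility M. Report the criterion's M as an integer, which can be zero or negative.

M = 8

L=1 J1=0 J2=0
add link → L=2 J1=0 J2=0
add link → L=3 J1=0 J2=0
R@0,1 dof=1 J1 → L=3 J1=1 J2=0
add link → L=4 J1=1 J2=0
add link → L=5 J1=1 J2=0
PS@4,2 dof=2 J2 → L=5 J1=1 J2=1
add link → L=6 J1=1 J2=1
C@0,2 dof=2 J2 → L=6 J1=1 J2=2
add link → L=7 J1=1 J2=2
R@6,4 dof=1 J1 → L=7 J1=2 J2=2
add link → L=8 J1=2 J2=2
P@1,5 dof=1 J1 → L=8 J1=3 J2=2
R@7,5 dof=1 J1 → L=8 J1=4 J2=2
add link → L=9 J1=4 J2=2
PS@0,3 dof=2 J2 → L=9 J1=4 J2=3
P@8,6 dof=1 J1 → L=9 J1=5 J2=3
R@4,8 dof=1 J1 → L=9 J1=6 J2=3
PS@8,3 dof=2 J2 → L=9 J1=6 J2=4
M=3(L−1)−2J1−J2=3·8−2·6−4=8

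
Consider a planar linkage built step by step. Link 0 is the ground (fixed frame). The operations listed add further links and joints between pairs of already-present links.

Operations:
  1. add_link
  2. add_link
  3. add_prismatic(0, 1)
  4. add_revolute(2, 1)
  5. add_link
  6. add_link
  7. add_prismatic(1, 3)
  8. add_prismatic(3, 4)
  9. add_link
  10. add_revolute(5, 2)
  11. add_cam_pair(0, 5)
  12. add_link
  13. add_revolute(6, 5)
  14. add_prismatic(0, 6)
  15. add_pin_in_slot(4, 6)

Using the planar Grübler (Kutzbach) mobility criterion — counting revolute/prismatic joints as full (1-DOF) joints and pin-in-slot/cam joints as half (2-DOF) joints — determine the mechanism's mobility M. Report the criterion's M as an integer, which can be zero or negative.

ground; <1,0,0>
#1 <2,0,0>
#2 <3,0,0>
P:0↔1 J1 <3,1,0>
R:2↔1 J1 <3,2,0>
#3 <4,2,0>
#4 <5,2,0>
P:1↔3 J1 <5,3,0>
P:3↔4 J1 <5,4,0>
#5 <6,4,0>
R:5↔2 J1 <6,5,0>
C:0↔5 J2 <6,5,1>
#6 <7,5,1>
R:6↔5 J1 <7,6,1>
P:0↔6 J1 <7,7,1>
PS:4↔6 J2 <7,7,2>
3×6 − 2×7 − 1×2 = 2

M = 2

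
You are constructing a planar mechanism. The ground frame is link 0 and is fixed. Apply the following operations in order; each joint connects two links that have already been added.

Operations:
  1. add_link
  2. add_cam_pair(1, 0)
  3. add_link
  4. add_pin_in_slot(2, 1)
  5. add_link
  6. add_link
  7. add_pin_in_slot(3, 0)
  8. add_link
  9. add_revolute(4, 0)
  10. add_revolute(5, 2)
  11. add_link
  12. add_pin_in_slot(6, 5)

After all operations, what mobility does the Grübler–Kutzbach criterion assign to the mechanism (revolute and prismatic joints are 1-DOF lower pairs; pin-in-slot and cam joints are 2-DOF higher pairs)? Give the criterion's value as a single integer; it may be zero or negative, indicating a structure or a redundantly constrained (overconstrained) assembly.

M = 10

link 0 = ground. State L|J1|J2 = 1|0|0
+link1  2|0|0
C(1,0) f=2→J2  2|0|1
+link2  3|0|1
PS(2,1) f=2→J2  3|0|2
+link3  4|0|2
+link4  5|0|2
PS(3,0) f=2→J2  5|0|3
+link5  6|0|3
R(4,0) f=1→J1  6|1|3
R(5,2) f=1→J1  6|2|3
+link6  7|2|3
PS(6,5) f=2→J2  7|2|4
M = 3(7−1)−2·2−4 = 18−4−4 = 10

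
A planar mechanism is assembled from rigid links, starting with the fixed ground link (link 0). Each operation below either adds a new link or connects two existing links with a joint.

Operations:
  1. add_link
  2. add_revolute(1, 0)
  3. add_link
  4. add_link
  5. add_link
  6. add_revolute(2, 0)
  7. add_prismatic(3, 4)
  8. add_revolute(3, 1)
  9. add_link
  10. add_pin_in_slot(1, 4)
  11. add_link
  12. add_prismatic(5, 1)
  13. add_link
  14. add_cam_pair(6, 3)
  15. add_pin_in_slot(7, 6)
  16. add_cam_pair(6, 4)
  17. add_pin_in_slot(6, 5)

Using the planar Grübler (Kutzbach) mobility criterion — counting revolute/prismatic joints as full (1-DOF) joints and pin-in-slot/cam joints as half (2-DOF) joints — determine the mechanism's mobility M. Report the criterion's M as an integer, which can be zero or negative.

L=1 J1=0 J2=0
add link → L=2 J1=0 J2=0
R@1,0 dof=1 J1 → L=2 J1=1 J2=0
add link → L=3 J1=1 J2=0
add link → L=4 J1=1 J2=0
add link → L=5 J1=1 J2=0
R@2,0 dof=1 J1 → L=5 J1=2 J2=0
P@3,4 dof=1 J1 → L=5 J1=3 J2=0
R@3,1 dof=1 J1 → L=5 J1=4 J2=0
add link → L=6 J1=4 J2=0
PS@1,4 dof=2 J2 → L=6 J1=4 J2=1
add link → L=7 J1=4 J2=1
P@5,1 dof=1 J1 → L=7 J1=5 J2=1
add link → L=8 J1=5 J2=1
C@6,3 dof=2 J2 → L=8 J1=5 J2=2
PS@7,6 dof=2 J2 → L=8 J1=5 J2=3
C@6,4 dof=2 J2 → L=8 J1=5 J2=4
PS@6,5 dof=2 J2 → L=8 J1=5 J2=5
M=3(L−1)−2J1−J2=3·7−2·5−5=6

M = 6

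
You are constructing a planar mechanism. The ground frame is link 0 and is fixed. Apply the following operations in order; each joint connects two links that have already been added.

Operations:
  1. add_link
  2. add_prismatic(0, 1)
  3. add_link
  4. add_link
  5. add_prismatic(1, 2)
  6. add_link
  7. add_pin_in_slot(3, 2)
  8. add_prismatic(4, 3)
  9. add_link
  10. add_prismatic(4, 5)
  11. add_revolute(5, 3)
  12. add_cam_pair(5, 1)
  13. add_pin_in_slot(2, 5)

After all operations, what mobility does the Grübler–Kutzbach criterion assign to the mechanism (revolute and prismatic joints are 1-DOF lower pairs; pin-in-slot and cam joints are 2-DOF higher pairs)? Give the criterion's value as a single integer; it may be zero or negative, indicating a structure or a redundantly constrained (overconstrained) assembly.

M = 2

[1;0;0] (link 0 is ground)
L+ [2;0;0]
P(0,1)∈J1 [2;1;0]
L+ [3;1;0]
L+ [4;1;0]
P(1,2)∈J1 [4;2;0]
L+ [5;2;0]
PS(3,2)∈J2 [5;2;1]
P(4,3)∈J1 [5;3;1]
L+ [6;3;1]
P(4,5)∈J1 [6;4;1]
R(5,3)∈J1 [6;5;1]
C(5,1)∈J2 [6;5;2]
PS(2,5)∈J2 [6;5;3]
mobility = 15 − 10 − 3 = 2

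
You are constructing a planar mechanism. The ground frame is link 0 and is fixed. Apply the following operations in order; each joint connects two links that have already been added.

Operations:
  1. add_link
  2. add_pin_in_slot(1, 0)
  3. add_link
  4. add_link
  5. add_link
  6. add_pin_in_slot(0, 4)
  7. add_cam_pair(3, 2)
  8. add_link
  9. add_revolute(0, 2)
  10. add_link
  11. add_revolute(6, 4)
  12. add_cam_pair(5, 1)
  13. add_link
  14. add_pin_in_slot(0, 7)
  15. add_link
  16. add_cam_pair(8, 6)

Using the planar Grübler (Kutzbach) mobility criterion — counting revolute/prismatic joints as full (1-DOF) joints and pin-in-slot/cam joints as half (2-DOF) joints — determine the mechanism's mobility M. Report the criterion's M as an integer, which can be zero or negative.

M = 14

[1;0;0] (link 0 is ground)
L+ [2;0;0]
PS(1,0)∈J2 [2;0;1]
L+ [3;0;1]
L+ [4;0;1]
L+ [5;0;1]
PS(0,4)∈J2 [5;0;2]
C(3,2)∈J2 [5;0;3]
L+ [6;0;3]
R(0,2)∈J1 [6;1;3]
L+ [7;1;3]
R(6,4)∈J1 [7;2;3]
C(5,1)∈J2 [7;2;4]
L+ [8;2;4]
PS(0,7)∈J2 [8;2;5]
L+ [9;2;5]
C(8,6)∈J2 [9;2;6]
mobility = 24 − 4 − 6 = 14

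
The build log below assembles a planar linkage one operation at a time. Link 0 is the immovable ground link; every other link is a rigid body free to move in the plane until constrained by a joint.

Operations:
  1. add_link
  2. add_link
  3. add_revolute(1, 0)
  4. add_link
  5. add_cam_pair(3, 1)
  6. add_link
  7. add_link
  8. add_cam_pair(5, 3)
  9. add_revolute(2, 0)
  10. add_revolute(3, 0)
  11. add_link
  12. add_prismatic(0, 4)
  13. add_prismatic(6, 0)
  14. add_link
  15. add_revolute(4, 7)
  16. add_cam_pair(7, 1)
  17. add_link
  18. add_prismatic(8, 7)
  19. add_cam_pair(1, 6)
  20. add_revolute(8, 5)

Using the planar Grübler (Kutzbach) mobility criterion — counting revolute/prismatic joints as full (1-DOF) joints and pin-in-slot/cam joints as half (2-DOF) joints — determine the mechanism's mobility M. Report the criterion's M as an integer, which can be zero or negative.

M = 4

L=1 J1=0 J2=0
add link → L=2 J1=0 J2=0
add link → L=3 J1=0 J2=0
R@1,0 dof=1 J1 → L=3 J1=1 J2=0
add link → L=4 J1=1 J2=0
C@3,1 dof=2 J2 → L=4 J1=1 J2=1
add link → L=5 J1=1 J2=1
add link → L=6 J1=1 J2=1
C@5,3 dof=2 J2 → L=6 J1=1 J2=2
R@2,0 dof=1 J1 → L=6 J1=2 J2=2
R@3,0 dof=1 J1 → L=6 J1=3 J2=2
add link → L=7 J1=3 J2=2
P@0,4 dof=1 J1 → L=7 J1=4 J2=2
P@6,0 dof=1 J1 → L=7 J1=5 J2=2
add link → L=8 J1=5 J2=2
R@4,7 dof=1 J1 → L=8 J1=6 J2=2
C@7,1 dof=2 J2 → L=8 J1=6 J2=3
add link → L=9 J1=6 J2=3
P@8,7 dof=1 J1 → L=9 J1=7 J2=3
C@1,6 dof=2 J2 → L=9 J1=7 J2=4
R@8,5 dof=1 J1 → L=9 J1=8 J2=4
M=3(L−1)−2J1−J2=3·8−2·8−4=4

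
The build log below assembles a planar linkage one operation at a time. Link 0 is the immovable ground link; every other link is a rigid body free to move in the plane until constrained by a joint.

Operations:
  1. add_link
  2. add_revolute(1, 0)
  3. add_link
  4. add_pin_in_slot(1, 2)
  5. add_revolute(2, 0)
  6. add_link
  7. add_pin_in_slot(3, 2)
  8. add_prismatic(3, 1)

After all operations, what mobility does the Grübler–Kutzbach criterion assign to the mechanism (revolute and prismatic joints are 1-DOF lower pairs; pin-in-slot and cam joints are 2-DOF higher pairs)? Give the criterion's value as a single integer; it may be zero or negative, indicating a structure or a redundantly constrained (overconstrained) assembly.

[1;0;0] (link 0 is ground)
L+ [2;0;0]
R(1,0)∈J1 [2;1;0]
L+ [3;1;0]
PS(1,2)∈J2 [3;1;1]
R(2,0)∈J1 [3;2;1]
L+ [4;2;1]
PS(3,2)∈J2 [4;2;2]
P(3,1)∈J1 [4;3;2]
mobility = 9 − 6 − 2 = 1

M = 1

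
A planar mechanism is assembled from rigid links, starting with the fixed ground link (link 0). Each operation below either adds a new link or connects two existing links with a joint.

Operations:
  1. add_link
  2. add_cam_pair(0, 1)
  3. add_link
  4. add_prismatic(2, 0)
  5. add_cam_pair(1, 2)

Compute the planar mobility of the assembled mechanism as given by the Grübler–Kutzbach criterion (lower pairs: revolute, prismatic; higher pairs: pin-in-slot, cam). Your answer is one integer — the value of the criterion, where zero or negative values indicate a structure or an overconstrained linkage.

(L,J1,J2)=(1,0,0); link0 fixed
link1: (2,0,0)
C 0-1 [J2]: (2,0,1)
link2: (3,0,1)
P 2-0 [J1]: (3,1,1)
C 1-2 [J2]: (3,1,2)
Grübler: 3·2 − 2·1 − 2 = 2

M = 2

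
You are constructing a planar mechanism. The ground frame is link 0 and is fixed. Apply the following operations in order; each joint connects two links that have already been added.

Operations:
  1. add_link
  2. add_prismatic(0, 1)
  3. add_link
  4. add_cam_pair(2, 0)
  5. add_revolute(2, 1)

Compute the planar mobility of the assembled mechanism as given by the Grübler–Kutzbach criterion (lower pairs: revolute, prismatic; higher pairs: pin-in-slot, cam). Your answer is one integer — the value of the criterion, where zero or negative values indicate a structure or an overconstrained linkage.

ground; <1,0,0>
#1 <2,0,0>
P:0↔1 J1 <2,1,0>
#2 <3,1,0>
C:2↔0 J2 <3,1,1>
R:2↔1 J1 <3,2,1>
3×2 − 2×2 − 1×1 = 1

M = 1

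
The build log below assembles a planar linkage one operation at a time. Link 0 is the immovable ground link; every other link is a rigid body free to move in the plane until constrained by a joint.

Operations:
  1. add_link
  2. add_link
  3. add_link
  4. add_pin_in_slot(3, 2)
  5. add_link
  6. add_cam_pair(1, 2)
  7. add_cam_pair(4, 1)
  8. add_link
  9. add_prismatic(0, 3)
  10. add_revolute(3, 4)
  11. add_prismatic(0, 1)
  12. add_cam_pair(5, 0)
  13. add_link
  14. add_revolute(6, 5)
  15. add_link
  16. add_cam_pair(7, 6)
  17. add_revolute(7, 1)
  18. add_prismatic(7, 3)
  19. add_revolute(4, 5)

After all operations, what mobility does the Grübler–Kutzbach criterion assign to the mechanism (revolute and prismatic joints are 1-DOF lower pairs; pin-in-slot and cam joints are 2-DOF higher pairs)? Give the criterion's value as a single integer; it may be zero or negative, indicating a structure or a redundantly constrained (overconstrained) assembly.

M = 2

ground; <1,0,0>
#1 <2,0,0>
#2 <3,0,0>
#3 <4,0,0>
PS:3↔2 J2 <4,0,1>
#4 <5,0,1>
C:1↔2 J2 <5,0,2>
C:4↔1 J2 <5,0,3>
#5 <6,0,3>
P:0↔3 J1 <6,1,3>
R:3↔4 J1 <6,2,3>
P:0↔1 J1 <6,3,3>
C:5↔0 J2 <6,3,4>
#6 <7,3,4>
R:6↔5 J1 <7,4,4>
#7 <8,4,4>
C:7↔6 J2 <8,4,5>
R:7↔1 J1 <8,5,5>
P:7↔3 J1 <8,6,5>
R:4↔5 J1 <8,7,5>
3×7 − 2×7 − 1×5 = 2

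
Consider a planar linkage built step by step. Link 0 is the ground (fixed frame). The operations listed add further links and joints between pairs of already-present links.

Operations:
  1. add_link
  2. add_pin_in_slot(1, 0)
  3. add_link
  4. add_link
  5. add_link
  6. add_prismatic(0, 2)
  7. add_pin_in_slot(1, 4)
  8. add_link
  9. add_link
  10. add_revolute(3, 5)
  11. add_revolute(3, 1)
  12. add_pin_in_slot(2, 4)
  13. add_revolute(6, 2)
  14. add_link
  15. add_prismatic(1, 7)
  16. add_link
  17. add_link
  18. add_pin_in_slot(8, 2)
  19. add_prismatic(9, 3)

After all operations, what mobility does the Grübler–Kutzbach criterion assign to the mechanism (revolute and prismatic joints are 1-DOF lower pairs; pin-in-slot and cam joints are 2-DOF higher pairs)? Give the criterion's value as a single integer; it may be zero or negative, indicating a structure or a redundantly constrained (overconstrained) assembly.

(L,J1,J2)=(1,0,0); link0 fixed
link1: (2,0,0)
PS 1-0 [J2]: (2,0,1)
link2: (3,0,1)
link3: (4,0,1)
link4: (5,0,1)
P 0-2 [J1]: (5,1,1)
PS 1-4 [J2]: (5,1,2)
link5: (6,1,2)
link6: (7,1,2)
R 3-5 [J1]: (7,2,2)
R 3-1 [J1]: (7,3,2)
PS 2-4 [J2]: (7,3,3)
R 6-2 [J1]: (7,4,3)
link7: (8,4,3)
P 1-7 [J1]: (8,5,3)
link8: (9,5,3)
link9: (10,5,3)
PS 8-2 [J2]: (10,5,4)
P 9-3 [J1]: (10,6,4)
Grübler: 3·9 − 2·6 − 4 = 11

M = 11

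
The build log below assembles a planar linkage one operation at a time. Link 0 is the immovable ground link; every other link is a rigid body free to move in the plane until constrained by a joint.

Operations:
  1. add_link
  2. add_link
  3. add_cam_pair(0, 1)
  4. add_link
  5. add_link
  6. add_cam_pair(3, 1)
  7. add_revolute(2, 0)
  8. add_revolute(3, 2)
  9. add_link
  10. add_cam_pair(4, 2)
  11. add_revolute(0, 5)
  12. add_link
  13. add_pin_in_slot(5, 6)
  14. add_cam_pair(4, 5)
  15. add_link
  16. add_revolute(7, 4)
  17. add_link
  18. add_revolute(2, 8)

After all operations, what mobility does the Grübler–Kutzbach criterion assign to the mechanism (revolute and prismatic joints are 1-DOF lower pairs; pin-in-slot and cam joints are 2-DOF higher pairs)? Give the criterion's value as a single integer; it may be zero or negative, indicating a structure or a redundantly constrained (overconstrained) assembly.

ground; <1,0,0>
#1 <2,0,0>
#2 <3,0,0>
C:0↔1 J2 <3,0,1>
#3 <4,0,1>
#4 <5,0,1>
C:3↔1 J2 <5,0,2>
R:2↔0 J1 <5,1,2>
R:3↔2 J1 <5,2,2>
#5 <6,2,2>
C:4↔2 J2 <6,2,3>
R:0↔5 J1 <6,3,3>
#6 <7,3,3>
PS:5↔6 J2 <7,3,4>
C:4↔5 J2 <7,3,5>
#7 <8,3,5>
R:7↔4 J1 <8,4,5>
#8 <9,4,5>
R:2↔8 J1 <9,5,5>
3×8 − 2×5 − 1×5 = 9

M = 9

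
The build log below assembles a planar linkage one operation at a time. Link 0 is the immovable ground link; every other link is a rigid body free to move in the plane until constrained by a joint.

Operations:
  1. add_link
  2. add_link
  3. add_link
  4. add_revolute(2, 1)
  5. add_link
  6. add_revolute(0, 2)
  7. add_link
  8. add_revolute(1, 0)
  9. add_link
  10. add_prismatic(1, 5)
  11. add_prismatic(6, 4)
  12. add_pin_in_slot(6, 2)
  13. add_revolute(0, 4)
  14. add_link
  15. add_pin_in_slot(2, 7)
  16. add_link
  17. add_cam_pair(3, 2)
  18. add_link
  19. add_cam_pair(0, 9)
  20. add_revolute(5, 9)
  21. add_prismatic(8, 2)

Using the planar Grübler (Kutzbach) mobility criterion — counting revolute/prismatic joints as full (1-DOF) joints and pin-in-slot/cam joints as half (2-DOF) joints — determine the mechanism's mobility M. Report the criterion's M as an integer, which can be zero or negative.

M = 7

[1;0;0] (link 0 is ground)
L+ [2;0;0]
L+ [3;0;0]
L+ [4;0;0]
R(2,1)∈J1 [4;1;0]
L+ [5;1;0]
R(0,2)∈J1 [5;2;0]
L+ [6;2;0]
R(1,0)∈J1 [6;3;0]
L+ [7;3;0]
P(1,5)∈J1 [7;4;0]
P(6,4)∈J1 [7;5;0]
PS(6,2)∈J2 [7;5;1]
R(0,4)∈J1 [7;6;1]
L+ [8;6;1]
PS(2,7)∈J2 [8;6;2]
L+ [9;6;2]
C(3,2)∈J2 [9;6;3]
L+ [10;6;3]
C(0,9)∈J2 [10;6;4]
R(5,9)∈J1 [10;7;4]
P(8,2)∈J1 [10;8;4]
mobility = 27 − 16 − 4 = 7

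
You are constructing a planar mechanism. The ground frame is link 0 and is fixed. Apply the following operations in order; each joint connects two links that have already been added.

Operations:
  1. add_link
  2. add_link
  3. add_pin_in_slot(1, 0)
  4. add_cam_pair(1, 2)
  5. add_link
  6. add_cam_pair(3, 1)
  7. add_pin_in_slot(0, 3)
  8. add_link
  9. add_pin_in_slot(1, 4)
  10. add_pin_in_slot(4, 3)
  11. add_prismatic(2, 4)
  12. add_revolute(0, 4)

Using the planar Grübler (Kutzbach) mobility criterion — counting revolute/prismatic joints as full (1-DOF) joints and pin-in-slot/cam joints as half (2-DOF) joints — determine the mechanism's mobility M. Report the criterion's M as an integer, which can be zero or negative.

M = 2

link 0 = ground. State L|J1|J2 = 1|0|0
+link1  2|0|0
+link2  3|0|0
PS(1,0) f=2→J2  3|0|1
C(1,2) f=2→J2  3|0|2
+link3  4|0|2
C(3,1) f=2→J2  4|0|3
PS(0,3) f=2→J2  4|0|4
+link4  5|0|4
PS(1,4) f=2→J2  5|0|5
PS(4,3) f=2→J2  5|0|6
P(2,4) f=1→J1  5|1|6
R(0,4) f=1→J1  5|2|6
M = 3(5−1)−2·2−6 = 12−4−6 = 2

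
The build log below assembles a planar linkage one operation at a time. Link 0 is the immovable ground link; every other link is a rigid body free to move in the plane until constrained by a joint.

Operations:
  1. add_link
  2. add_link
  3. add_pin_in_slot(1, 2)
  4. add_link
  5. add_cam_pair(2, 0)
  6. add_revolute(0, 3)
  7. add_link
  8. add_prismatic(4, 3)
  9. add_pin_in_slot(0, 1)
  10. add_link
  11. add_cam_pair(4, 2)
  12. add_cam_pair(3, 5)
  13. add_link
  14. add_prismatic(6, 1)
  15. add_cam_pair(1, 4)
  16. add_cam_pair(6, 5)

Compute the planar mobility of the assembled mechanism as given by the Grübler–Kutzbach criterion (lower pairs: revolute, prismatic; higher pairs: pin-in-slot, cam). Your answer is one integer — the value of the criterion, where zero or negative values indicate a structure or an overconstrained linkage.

link 0 = ground. State L|J1|J2 = 1|0|0
+link1  2|0|0
+link2  3|0|0
PS(1,2) f=2→J2  3|0|1
+link3  4|0|1
C(2,0) f=2→J2  4|0|2
R(0,3) f=1→J1  4|1|2
+link4  5|1|2
P(4,3) f=1→J1  5|2|2
PS(0,1) f=2→J2  5|2|3
+link5  6|2|3
C(4,2) f=2→J2  6|2|4
C(3,5) f=2→J2  6|2|5
+link6  7|2|5
P(6,1) f=1→J1  7|3|5
C(1,4) f=2→J2  7|3|6
C(6,5) f=2→J2  7|3|7
M = 3(7−1)−2·3−7 = 18−6−7 = 5

M = 5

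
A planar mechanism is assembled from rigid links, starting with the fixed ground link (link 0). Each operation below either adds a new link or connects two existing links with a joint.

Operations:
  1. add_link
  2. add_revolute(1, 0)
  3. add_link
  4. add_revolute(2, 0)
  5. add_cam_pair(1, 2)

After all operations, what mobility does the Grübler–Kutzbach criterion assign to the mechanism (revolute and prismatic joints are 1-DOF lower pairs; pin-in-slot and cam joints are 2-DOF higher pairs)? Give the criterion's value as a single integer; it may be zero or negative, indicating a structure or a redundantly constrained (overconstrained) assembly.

M = 1

link 0 = ground. State L|J1|J2 = 1|0|0
+link1  2|0|0
R(1,0) f=1→J1  2|1|0
+link2  3|1|0
R(2,0) f=1→J1  3|2|0
C(1,2) f=2→J2  3|2|1
M = 3(3−1)−2·2−1 = 6−4−1 = 1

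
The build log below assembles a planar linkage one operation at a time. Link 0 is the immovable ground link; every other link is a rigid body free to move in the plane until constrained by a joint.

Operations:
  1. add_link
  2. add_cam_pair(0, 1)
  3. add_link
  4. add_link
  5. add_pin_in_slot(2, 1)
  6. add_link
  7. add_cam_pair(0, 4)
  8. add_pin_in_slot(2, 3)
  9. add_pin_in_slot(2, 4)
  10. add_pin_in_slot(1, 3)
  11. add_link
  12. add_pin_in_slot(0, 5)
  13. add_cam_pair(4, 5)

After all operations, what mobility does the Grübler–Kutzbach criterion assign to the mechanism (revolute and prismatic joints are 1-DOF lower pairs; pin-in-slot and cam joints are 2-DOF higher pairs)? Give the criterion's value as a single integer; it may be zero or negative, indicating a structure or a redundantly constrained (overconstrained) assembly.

(L,J1,J2)=(1,0,0); link0 fixed
link1: (2,0,0)
C 0-1 [J2]: (2,0,1)
link2: (3,0,1)
link3: (4,0,1)
PS 2-1 [J2]: (4,0,2)
link4: (5,0,2)
C 0-4 [J2]: (5,0,3)
PS 2-3 [J2]: (5,0,4)
PS 2-4 [J2]: (5,0,5)
PS 1-3 [J2]: (5,0,6)
link5: (6,0,6)
PS 0-5 [J2]: (6,0,7)
C 4-5 [J2]: (6,0,8)
Grübler: 3·5 − 2·0 − 8 = 7

M = 7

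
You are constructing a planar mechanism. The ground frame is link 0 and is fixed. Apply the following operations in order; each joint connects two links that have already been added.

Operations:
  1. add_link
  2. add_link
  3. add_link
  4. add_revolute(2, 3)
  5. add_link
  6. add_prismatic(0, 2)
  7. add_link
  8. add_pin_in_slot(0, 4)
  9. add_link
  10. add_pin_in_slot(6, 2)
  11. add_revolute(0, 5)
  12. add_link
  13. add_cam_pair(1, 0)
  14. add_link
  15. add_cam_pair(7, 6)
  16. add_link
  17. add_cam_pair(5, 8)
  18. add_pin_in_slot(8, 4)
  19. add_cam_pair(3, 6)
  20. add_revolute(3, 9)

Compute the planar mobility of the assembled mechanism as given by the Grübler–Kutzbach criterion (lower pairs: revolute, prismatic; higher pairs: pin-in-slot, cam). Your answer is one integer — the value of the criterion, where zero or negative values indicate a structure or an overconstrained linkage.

[1;0;0] (link 0 is ground)
L+ [2;0;0]
L+ [3;0;0]
L+ [4;0;0]
R(2,3)∈J1 [4;1;0]
L+ [5;1;0]
P(0,2)∈J1 [5;2;0]
L+ [6;2;0]
PS(0,4)∈J2 [6;2;1]
L+ [7;2;1]
PS(6,2)∈J2 [7;2;2]
R(0,5)∈J1 [7;3;2]
L+ [8;3;2]
C(1,0)∈J2 [8;3;3]
L+ [9;3;3]
C(7,6)∈J2 [9;3;4]
L+ [10;3;4]
C(5,8)∈J2 [10;3;5]
PS(8,4)∈J2 [10;3;6]
C(3,6)∈J2 [10;3;7]
R(3,9)∈J1 [10;4;7]
mobility = 27 − 8 − 7 = 12

M = 12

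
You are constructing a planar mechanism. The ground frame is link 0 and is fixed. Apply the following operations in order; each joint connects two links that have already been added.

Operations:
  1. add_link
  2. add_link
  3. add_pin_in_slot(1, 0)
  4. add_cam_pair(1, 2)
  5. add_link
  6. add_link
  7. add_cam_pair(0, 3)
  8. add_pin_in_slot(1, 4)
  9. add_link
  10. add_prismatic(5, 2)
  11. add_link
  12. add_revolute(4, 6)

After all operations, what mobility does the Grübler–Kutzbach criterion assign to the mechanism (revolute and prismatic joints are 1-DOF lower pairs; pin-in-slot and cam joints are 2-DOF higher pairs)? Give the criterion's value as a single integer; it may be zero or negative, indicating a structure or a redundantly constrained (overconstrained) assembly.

[1;0;0] (link 0 is ground)
L+ [2;0;0]
L+ [3;0;0]
PS(1,0)∈J2 [3;0;1]
C(1,2)∈J2 [3;0;2]
L+ [4;0;2]
L+ [5;0;2]
C(0,3)∈J2 [5;0;3]
PS(1,4)∈J2 [5;0;4]
L+ [6;0;4]
P(5,2)∈J1 [6;1;4]
L+ [7;1;4]
R(4,6)∈J1 [7;2;4]
mobility = 18 − 4 − 4 = 10

M = 10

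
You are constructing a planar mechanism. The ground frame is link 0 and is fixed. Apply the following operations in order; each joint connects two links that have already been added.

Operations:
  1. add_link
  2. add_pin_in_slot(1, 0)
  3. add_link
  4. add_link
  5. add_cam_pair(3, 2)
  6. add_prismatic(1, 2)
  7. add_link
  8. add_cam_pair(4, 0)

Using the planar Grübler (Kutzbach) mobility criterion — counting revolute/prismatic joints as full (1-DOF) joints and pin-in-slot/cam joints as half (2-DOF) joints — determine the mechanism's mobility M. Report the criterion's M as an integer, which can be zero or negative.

L=1 J1=0 J2=0
add link → L=2 J1=0 J2=0
PS@1,0 dof=2 J2 → L=2 J1=0 J2=1
add link → L=3 J1=0 J2=1
add link → L=4 J1=0 J2=1
C@3,2 dof=2 J2 → L=4 J1=0 J2=2
P@1,2 dof=1 J1 → L=4 J1=1 J2=2
add link → L=5 J1=1 J2=2
C@4,0 dof=2 J2 → L=5 J1=1 J2=3
M=3(L−1)−2J1−J2=3·4−2·1−3=7

M = 7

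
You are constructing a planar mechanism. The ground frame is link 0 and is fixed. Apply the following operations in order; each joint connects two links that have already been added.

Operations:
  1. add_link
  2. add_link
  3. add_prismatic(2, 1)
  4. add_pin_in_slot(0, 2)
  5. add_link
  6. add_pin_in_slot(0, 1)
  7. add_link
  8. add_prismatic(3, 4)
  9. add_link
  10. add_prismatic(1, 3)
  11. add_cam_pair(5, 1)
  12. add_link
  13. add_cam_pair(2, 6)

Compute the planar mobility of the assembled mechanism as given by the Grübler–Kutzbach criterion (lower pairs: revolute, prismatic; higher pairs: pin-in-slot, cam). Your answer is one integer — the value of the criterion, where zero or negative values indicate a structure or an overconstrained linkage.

ground; <1,0,0>
#1 <2,0,0>
#2 <3,0,0>
P:2↔1 J1 <3,1,0>
PS:0↔2 J2 <3,1,1>
#3 <4,1,1>
PS:0↔1 J2 <4,1,2>
#4 <5,1,2>
P:3↔4 J1 <5,2,2>
#5 <6,2,2>
P:1↔3 J1 <6,3,2>
C:5↔1 J2 <6,3,3>
#6 <7,3,3>
C:2↔6 J2 <7,3,4>
3×6 − 2×3 − 1×4 = 8

M = 8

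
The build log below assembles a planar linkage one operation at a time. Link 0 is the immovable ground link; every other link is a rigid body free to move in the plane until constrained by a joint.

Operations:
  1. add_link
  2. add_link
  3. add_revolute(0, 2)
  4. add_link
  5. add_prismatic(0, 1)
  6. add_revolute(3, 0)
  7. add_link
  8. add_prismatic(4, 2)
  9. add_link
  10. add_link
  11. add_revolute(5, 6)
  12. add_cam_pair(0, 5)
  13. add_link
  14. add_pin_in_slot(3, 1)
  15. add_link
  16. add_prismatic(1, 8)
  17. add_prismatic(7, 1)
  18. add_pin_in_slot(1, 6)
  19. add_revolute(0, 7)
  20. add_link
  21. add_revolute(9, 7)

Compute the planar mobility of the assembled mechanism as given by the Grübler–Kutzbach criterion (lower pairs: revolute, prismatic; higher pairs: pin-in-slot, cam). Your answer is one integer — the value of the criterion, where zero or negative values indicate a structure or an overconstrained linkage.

M = 6

link 0 = ground. State L|J1|J2 = 1|0|0
+link1  2|0|0
+link2  3|0|0
R(0,2) f=1→J1  3|1|0
+link3  4|1|0
P(0,1) f=1→J1  4|2|0
R(3,0) f=1→J1  4|3|0
+link4  5|3|0
P(4,2) f=1→J1  5|4|0
+link5  6|4|0
+link6  7|4|0
R(5,6) f=1→J1  7|5|0
C(0,5) f=2→J2  7|5|1
+link7  8|5|1
PS(3,1) f=2→J2  8|5|2
+link8  9|5|2
P(1,8) f=1→J1  9|6|2
P(7,1) f=1→J1  9|7|2
PS(1,6) f=2→J2  9|7|3
R(0,7) f=1→J1  9|8|3
+link9  10|8|3
R(9,7) f=1→J1  10|9|3
M = 3(10−1)−2·9−3 = 27−18−3 = 6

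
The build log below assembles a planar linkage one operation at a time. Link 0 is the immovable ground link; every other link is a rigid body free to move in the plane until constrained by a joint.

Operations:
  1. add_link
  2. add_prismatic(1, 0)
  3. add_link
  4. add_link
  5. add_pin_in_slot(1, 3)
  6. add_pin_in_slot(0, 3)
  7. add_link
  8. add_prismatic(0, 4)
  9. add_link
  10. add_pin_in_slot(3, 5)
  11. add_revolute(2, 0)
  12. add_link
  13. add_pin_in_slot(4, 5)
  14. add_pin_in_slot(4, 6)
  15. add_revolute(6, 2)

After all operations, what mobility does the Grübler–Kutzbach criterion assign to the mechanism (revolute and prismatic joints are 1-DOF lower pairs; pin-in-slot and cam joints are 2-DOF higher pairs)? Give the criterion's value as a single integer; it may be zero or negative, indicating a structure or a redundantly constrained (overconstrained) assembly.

ground; <1,0,0>
#1 <2,0,0>
P:1↔0 J1 <2,1,0>
#2 <3,1,0>
#3 <4,1,0>
PS:1↔3 J2 <4,1,1>
PS:0↔3 J2 <4,1,2>
#4 <5,1,2>
P:0↔4 J1 <5,2,2>
#5 <6,2,2>
PS:3↔5 J2 <6,2,3>
R:2↔0 J1 <6,3,3>
#6 <7,3,3>
PS:4↔5 J2 <7,3,4>
PS:4↔6 J2 <7,3,5>
R:6↔2 J1 <7,4,5>
3×6 − 2×4 − 1×5 = 5

M = 5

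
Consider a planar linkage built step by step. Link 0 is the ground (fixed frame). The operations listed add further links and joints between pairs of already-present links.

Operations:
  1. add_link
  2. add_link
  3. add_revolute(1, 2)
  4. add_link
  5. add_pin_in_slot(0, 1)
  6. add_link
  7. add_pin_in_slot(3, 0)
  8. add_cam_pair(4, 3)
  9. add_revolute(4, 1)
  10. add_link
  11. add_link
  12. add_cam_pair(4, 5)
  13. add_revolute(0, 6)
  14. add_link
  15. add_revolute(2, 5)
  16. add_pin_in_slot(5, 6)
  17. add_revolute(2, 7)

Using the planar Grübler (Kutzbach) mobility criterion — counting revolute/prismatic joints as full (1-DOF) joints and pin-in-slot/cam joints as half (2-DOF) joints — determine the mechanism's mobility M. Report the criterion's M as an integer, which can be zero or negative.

M = 6

(L,J1,J2)=(1,0,0); link0 fixed
link1: (2,0,0)
link2: (3,0,0)
R 1-2 [J1]: (3,1,0)
link3: (4,1,0)
PS 0-1 [J2]: (4,1,1)
link4: (5,1,1)
PS 3-0 [J2]: (5,1,2)
C 4-3 [J2]: (5,1,3)
R 4-1 [J1]: (5,2,3)
link5: (6,2,3)
link6: (7,2,3)
C 4-5 [J2]: (7,2,4)
R 0-6 [J1]: (7,3,4)
link7: (8,3,4)
R 2-5 [J1]: (8,4,4)
PS 5-6 [J2]: (8,4,5)
R 2-7 [J1]: (8,5,5)
Grübler: 3·7 − 2·5 − 5 = 6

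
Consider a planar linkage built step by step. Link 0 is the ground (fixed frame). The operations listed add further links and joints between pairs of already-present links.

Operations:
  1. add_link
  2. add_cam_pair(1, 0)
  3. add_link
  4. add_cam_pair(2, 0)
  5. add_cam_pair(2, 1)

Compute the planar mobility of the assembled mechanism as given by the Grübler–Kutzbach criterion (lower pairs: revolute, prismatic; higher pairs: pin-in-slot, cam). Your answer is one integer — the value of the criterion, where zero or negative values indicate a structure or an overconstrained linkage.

L=1 J1=0 J2=0
add link → L=2 J1=0 J2=0
C@1,0 dof=2 J2 → L=2 J1=0 J2=1
add link → L=3 J1=0 J2=1
C@2,0 dof=2 J2 → L=3 J1=0 J2=2
C@2,1 dof=2 J2 → L=3 J1=0 J2=3
M=3(L−1)−2J1−J2=3·2−2·0−3=3

M = 3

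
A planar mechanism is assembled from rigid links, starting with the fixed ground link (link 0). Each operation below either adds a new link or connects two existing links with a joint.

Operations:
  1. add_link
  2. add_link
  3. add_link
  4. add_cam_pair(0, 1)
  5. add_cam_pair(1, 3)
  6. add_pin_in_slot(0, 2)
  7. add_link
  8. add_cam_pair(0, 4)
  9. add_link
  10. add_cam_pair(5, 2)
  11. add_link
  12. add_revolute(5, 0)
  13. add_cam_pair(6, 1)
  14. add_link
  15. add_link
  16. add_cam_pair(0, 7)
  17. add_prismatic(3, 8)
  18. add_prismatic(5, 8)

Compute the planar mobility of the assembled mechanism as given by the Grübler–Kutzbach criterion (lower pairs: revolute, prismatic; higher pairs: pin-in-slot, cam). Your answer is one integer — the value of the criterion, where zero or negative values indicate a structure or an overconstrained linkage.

M = 11

ground; <1,0,0>
#1 <2,0,0>
#2 <3,0,0>
#3 <4,0,0>
C:0↔1 J2 <4,0,1>
C:1↔3 J2 <4,0,2>
PS:0↔2 J2 <4,0,3>
#4 <5,0,3>
C:0↔4 J2 <5,0,4>
#5 <6,0,4>
C:5↔2 J2 <6,0,5>
#6 <7,0,5>
R:5↔0 J1 <7,1,5>
C:6↔1 J2 <7,1,6>
#7 <8,1,6>
#8 <9,1,6>
C:0↔7 J2 <9,1,7>
P:3↔8 J1 <9,2,7>
P:5↔8 J1 <9,3,7>
3×8 − 2×3 − 1×7 = 11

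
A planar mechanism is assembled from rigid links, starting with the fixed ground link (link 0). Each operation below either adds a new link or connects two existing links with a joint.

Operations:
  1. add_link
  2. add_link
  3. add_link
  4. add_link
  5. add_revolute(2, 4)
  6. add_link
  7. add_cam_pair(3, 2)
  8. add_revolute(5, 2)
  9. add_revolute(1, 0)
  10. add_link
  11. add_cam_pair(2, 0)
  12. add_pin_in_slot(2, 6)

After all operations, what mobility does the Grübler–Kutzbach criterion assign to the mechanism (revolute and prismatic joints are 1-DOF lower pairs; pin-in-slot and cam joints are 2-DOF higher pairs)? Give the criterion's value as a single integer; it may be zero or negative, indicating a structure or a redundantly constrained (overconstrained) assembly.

L=1 J1=0 J2=0
add link → L=2 J1=0 J2=0
add link → L=3 J1=0 J2=0
add link → L=4 J1=0 J2=0
add link → L=5 J1=0 J2=0
R@2,4 dof=1 J1 → L=5 J1=1 J2=0
add link → L=6 J1=1 J2=0
C@3,2 dof=2 J2 → L=6 J1=1 J2=1
R@5,2 dof=1 J1 → L=6 J1=2 J2=1
R@1,0 dof=1 J1 → L=6 J1=3 J2=1
add link → L=7 J1=3 J2=1
C@2,0 dof=2 J2 → L=7 J1=3 J2=2
PS@2,6 dof=2 J2 → L=7 J1=3 J2=3
M=3(L−1)−2J1−J2=3·6−2·3−3=9

M = 9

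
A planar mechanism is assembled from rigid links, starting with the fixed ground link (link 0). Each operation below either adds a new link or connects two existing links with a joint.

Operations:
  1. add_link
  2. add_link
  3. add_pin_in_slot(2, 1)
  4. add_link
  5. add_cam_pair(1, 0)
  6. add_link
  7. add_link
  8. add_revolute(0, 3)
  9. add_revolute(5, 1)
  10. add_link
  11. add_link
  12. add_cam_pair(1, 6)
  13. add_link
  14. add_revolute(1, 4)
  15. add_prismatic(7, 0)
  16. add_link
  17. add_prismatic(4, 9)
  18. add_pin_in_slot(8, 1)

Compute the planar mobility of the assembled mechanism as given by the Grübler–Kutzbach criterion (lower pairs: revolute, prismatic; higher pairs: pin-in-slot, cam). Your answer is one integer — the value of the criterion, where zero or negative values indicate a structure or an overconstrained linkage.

M = 13

[1;0;0] (link 0 is ground)
L+ [2;0;0]
L+ [3;0;0]
PS(2,1)∈J2 [3;0;1]
L+ [4;0;1]
C(1,0)∈J2 [4;0;2]
L+ [5;0;2]
L+ [6;0;2]
R(0,3)∈J1 [6;1;2]
R(5,1)∈J1 [6;2;2]
L+ [7;2;2]
L+ [8;2;2]
C(1,6)∈J2 [8;2;3]
L+ [9;2;3]
R(1,4)∈J1 [9;3;3]
P(7,0)∈J1 [9;4;3]
L+ [10;4;3]
P(4,9)∈J1 [10;5;3]
PS(8,1)∈J2 [10;5;4]
mobility = 27 − 10 − 4 = 13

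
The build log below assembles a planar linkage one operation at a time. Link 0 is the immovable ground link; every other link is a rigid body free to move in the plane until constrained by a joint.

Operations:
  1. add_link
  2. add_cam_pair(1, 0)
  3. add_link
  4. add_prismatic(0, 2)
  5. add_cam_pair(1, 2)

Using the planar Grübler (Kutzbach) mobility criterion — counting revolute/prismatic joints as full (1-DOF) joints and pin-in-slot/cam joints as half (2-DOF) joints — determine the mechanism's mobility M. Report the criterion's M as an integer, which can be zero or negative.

M = 2

ground; <1,0,0>
#1 <2,0,0>
C:1↔0 J2 <2,0,1>
#2 <3,0,1>
P:0↔2 J1 <3,1,1>
C:1↔2 J2 <3,1,2>
3×2 − 2×1 − 1×2 = 2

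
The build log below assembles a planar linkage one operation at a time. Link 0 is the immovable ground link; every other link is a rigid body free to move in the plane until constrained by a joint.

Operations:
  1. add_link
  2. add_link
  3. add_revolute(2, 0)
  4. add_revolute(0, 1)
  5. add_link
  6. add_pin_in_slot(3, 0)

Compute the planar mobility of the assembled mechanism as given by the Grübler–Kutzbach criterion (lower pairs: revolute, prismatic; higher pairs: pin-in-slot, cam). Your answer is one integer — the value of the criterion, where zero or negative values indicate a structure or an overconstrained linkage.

L=1 J1=0 J2=0
add link → L=2 J1=0 J2=0
add link → L=3 J1=0 J2=0
R@2,0 dof=1 J1 → L=3 J1=1 J2=0
R@0,1 dof=1 J1 → L=3 J1=2 J2=0
add link → L=4 J1=2 J2=0
PS@3,0 dof=2 J2 → L=4 J1=2 J2=1
M=3(L−1)−2J1−J2=3·3−2·2−1=4

M = 4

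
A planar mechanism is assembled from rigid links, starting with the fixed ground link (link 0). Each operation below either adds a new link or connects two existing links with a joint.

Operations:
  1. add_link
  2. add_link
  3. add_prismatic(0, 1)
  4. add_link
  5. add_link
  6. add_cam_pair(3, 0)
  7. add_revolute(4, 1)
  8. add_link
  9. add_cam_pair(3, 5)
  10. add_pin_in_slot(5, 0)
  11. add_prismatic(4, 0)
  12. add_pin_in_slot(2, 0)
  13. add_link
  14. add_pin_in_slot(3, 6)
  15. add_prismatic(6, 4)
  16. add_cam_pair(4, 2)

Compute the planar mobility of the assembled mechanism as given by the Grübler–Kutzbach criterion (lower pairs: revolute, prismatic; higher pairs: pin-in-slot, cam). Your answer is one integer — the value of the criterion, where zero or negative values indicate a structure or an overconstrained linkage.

M = 4

L=1 J1=0 J2=0
add link → L=2 J1=0 J2=0
add link → L=3 J1=0 J2=0
P@0,1 dof=1 J1 → L=3 J1=1 J2=0
add link → L=4 J1=1 J2=0
add link → L=5 J1=1 J2=0
C@3,0 dof=2 J2 → L=5 J1=1 J2=1
R@4,1 dof=1 J1 → L=5 J1=2 J2=1
add link → L=6 J1=2 J2=1
C@3,5 dof=2 J2 → L=6 J1=2 J2=2
PS@5,0 dof=2 J2 → L=6 J1=2 J2=3
P@4,0 dof=1 J1 → L=6 J1=3 J2=3
PS@2,0 dof=2 J2 → L=6 J1=3 J2=4
add link → L=7 J1=3 J2=4
PS@3,6 dof=2 J2 → L=7 J1=3 J2=5
P@6,4 dof=1 J1 → L=7 J1=4 J2=5
C@4,2 dof=2 J2 → L=7 J1=4 J2=6
M=3(L−1)−2J1−J2=3·6−2·4−6=4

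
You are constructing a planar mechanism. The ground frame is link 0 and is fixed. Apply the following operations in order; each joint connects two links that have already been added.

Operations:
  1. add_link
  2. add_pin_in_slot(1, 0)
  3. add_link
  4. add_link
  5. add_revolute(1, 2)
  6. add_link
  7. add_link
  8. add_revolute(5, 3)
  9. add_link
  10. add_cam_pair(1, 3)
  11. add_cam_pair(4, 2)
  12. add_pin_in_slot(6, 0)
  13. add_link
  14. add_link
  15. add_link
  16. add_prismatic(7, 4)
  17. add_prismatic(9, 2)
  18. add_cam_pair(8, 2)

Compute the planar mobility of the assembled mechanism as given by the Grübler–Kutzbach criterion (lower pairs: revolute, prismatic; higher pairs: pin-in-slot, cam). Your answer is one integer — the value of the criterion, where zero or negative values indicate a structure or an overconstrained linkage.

[1;0;0] (link 0 is ground)
L+ [2;0;0]
PS(1,0)∈J2 [2;0;1]
L+ [3;0;1]
L+ [4;0;1]
R(1,2)∈J1 [4;1;1]
L+ [5;1;1]
L+ [6;1;1]
R(5,3)∈J1 [6;2;1]
L+ [7;2;1]
C(1,3)∈J2 [7;2;2]
C(4,2)∈J2 [7;2;3]
PS(6,0)∈J2 [7;2;4]
L+ [8;2;4]
L+ [9;2;4]
L+ [10;2;4]
P(7,4)∈J1 [10;3;4]
P(9,2)∈J1 [10;4;4]
C(8,2)∈J2 [10;4;5]
mobility = 27 − 8 − 5 = 14

M = 14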